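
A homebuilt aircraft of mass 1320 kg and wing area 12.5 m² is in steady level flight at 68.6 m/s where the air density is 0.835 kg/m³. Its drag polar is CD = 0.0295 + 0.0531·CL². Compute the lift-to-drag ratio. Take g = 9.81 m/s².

Level flight ⇒ L = W = m·g = 1320 × 9.81 = 12949 N.
q = ½ρv² = ½ × 0.835 × 68.6² = 1965 Pa.
CL = W/(q·S) = 12949 / (1965 × 12.5) = 0.5273.
CD = 0.0295 + 0.0531 × 0.5273² = 0.04426.
L/D = CL/CD = 0.5273 / 0.04426 = 11.9

L/D = 11.9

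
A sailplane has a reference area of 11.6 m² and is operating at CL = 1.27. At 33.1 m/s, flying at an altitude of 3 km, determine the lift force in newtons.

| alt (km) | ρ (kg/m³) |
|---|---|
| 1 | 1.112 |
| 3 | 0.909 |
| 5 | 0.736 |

At 3 km, from the table: ρ = 0.909 kg/m³.
Dynamic pressure q = ½ρv² = ½ × 0.909 × 33.1² = 498 Pa.
L = q·S·CL = 498 × 11.6 × 1.27 = 7340 N ≈ 7.34 kN

L = 7340 N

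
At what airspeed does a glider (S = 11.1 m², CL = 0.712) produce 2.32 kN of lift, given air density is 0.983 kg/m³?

L = ½ρv²S·CL ⇒ v = √(2L/(ρ·S·CL))
v = √(2 × 2320 / (0.983 × 11.1 × 0.712)) = √597.3 = 24.4 m/s

v = 24.4 m/s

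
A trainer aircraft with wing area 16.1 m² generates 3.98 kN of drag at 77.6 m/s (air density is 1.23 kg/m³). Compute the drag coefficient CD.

CD = 0.0668

From D = ½ρv²S·CD, rearranging gives CD = 2D/(ρv²S).
CD = 2 × 3980 / (1.23 × 77.6² × 16.1) = 0.0668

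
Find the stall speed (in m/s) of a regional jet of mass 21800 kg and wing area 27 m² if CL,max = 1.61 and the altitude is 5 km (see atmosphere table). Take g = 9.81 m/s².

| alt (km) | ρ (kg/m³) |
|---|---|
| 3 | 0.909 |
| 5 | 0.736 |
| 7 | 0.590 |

V_stall = 116 m/s

At 5 km, from the table: ρ = 0.736 kg/m³.
Stall occurs when L = W at CL,max. W = mg = 21800 × 9.81 = 2.139×10^5 N.
V_stall = √(2W/(ρ·S·CL,max)) = √(2 × 2.139×10^5 / (0.736 × 27 × 1.61))
V_stall = √13370 = 116 m/s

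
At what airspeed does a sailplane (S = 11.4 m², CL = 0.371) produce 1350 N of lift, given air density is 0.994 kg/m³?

L = ½ρv²S·CL ⇒ v = √(2L/(ρ·S·CL))
v = √(2 × 1350 / (0.994 × 11.4 × 0.371)) = √642.2 = 25.3 m/s

v = 25.3 m/s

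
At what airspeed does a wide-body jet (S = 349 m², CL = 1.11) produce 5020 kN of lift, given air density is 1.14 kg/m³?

L = ½ρv²S·CL ⇒ v = √(2L/(ρ·S·CL))
v = √(2 × 5.02×10^6 / (1.14 × 349 × 1.11)) = √22730 = 151 m/s

v = 151 m/s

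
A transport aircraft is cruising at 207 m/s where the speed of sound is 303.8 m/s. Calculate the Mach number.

M = v/a = 207 / 303.8 = 0.681

M = 0.681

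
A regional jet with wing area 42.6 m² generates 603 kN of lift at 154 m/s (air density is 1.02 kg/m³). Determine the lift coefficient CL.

CL = 1.17

From L = ½ρv²S·CL, rearranging gives CL = 2L/(ρv²S).
CL = 2 × 6.03×10^5 / (1.02 × 154² × 42.6) = 1.17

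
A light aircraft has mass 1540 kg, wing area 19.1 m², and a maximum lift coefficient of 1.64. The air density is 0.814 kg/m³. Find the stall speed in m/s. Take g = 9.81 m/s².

V_stall = 34.4 m/s

At stall, lift equals weight: L = W = m·g = 1540 × 9.81 = 15110 N.
V_stall = √(2W/(ρ·S·CL,max)) = √(2 × 15110 / (0.814 × 19.1 × 1.64))
V_stall = √1185 = 34.4 m/s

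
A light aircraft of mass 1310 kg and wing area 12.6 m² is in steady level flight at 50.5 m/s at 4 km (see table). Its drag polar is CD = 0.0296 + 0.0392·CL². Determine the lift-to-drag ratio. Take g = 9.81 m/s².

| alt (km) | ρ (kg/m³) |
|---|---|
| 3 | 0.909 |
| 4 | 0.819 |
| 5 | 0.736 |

At 4 km, from the table: ρ = 0.819 kg/m³.
Weight W = mg = 1310 × 9.81 = 12851 N; in level flight L = W.
Dynamic pressure q = 0.5 × 0.819 × 50.5² = 1044 Pa.
CL = 2W/(ρv²S) = 2×12851/(0.819×50.5²×12.6) = 0.9766.
CD = 0.0296 + 0.0392 × 0.9766² = 0.06699.
L/D = CL/CD = 0.9766 / 0.06699 = 14.6

L/D = 14.6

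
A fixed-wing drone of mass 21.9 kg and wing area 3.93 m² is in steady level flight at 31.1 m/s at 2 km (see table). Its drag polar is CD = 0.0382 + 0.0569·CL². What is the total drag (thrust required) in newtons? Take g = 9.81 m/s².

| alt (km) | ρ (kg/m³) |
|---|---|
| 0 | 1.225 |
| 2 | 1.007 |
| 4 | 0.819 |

D = 74.5 N

At 2 km, from the table: ρ = 1.007 kg/m³.
Level flight ⇒ L = W = m·g = 21.9 × 9.81 = 214.84 N.
Dynamic pressure q = 0.5 × 1.007 × 31.1² = 487 Pa.
Required CL = L/(qS) = 214.84/(487·3.93) = 0.1123.
CD = 0.0382 + 0.0569 × 0.1123² = 0.03892.
D = q·S·CD = 487 × 3.93 × 0.03892 = 74.48 N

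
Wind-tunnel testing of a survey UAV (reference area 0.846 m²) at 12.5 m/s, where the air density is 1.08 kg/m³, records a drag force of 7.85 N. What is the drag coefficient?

CD = 0.11

From D = ½ρv²S·CD, rearranging gives CD = 2D/(ρv²S).
CD = 2 × 7.85 / (1.08 × 12.5² × 0.846) = 0.11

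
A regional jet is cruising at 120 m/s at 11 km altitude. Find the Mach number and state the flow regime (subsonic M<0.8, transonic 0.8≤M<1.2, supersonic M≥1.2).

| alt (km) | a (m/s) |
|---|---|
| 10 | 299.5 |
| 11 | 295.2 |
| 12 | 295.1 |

M = 0.407 (subsonic)

At 11 km, from the table: a = 295.2 m/s.
M = v/a = 120 / 295.2 = 0.407
M = 0.407 → subsonic.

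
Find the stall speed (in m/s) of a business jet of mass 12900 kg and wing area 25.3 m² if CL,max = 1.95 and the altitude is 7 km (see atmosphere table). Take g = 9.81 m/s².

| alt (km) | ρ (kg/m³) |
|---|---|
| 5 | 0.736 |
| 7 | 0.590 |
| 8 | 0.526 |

V_stall = 93.2 m/s

At 7 km, from the table: ρ = 0.590 kg/m³.
At stall, lift equals weight: L = W = m·g = 12900 × 9.81 = 1.265×10^5 N.
V_stall = √(2W/(ρ·S·CL,max)) = √(2 × 1.265×10^5 / (0.59 × 25.3 × 1.95))
V_stall = √8695 = 93.2 m/s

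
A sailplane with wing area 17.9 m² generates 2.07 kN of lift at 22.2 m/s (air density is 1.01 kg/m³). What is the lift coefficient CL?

From L = ½ρv²S·CL, rearranging gives CL = 2L/(ρv²S).
CL = 2 × 2070 / (1.01 × 22.2² × 17.9) = 0.465

CL = 0.465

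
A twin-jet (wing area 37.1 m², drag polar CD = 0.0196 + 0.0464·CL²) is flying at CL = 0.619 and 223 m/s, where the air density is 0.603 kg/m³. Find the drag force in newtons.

CD = 0.0196 + 0.0464 × 0.619² = 0.03738
D = ½ρv²S·CD = ½ × 0.603 × 223² × 37.1 × 0.03738 = 20800 N

D = 20800 N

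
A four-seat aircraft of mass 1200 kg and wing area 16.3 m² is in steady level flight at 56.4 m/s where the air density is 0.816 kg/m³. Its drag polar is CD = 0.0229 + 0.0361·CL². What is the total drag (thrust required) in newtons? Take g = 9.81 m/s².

Level flight ⇒ L = W = m·g = 1200 × 9.81 = 11772 N.
Dynamic pressure q = 0.5 × 0.816 × 56.4² = 1298 Pa.
CL = 2W/(ρv²S) = 2×11772/(0.816×56.4²×16.3) = 0.5565.
CD = 0.0229 + 0.0361 × 0.5565² = 0.03408.
D = q·S·CD = 1298 × 16.3 × 0.03408 = 720.9 N

D = 721 N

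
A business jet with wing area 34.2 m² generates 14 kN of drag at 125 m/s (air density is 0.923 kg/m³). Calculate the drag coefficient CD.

CD = 0.0568

From D = ½ρv²S·CD, rearranging gives CD = 2D/(ρv²S).
CD = 2 × 14000 / (0.923 × 125² × 34.2) = 0.0568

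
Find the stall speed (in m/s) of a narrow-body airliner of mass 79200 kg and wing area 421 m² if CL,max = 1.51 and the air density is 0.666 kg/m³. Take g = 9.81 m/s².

At stall, lift equals weight: L = W = m·g = 79200 × 9.81 = 7.77×10^5 N.
From L = ½ρV²S·CL,max = W: V_stall = √(2W/(ρSCL,max)) = √(2·7.77×10^5/(0.666·421·1.51))
V_stall = √3670 = 60.6 m/s

V_stall = 60.6 m/s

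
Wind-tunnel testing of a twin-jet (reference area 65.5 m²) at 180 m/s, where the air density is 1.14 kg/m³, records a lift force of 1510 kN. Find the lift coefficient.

From L = ½ρv²S·CL, rearranging gives CL = 2L/(ρv²S).
CL = 2 × 1.51×10^6 / (1.14 × 180² × 65.5) = 1.25

CL = 1.25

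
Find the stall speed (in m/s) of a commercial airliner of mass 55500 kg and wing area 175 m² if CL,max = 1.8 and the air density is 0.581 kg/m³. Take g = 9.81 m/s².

V_stall = 77.1 m/s

Stall occurs when L = W at CL,max. W = mg = 55500 × 9.81 = 5.445×10^5 N.
From L = ½ρV²S·CL,max = W: V_stall = √(2W/(ρSCL,max)) = √(2·5.445×10^5/(0.581·175·1.8))
V_stall = √5950 = 77.1 m/s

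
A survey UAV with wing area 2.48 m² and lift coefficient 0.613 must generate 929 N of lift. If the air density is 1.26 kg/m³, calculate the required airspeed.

L = ½ρv²S·CL ⇒ v = √(2L/(ρ·S·CL))
v = √(2 × 929 / (1.26 × 2.48 × 0.613)) = √970 = 31.1 m/s

v = 31.1 m/s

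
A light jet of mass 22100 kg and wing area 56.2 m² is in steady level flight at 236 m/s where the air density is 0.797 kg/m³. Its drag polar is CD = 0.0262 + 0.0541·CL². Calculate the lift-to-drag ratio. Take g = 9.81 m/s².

L/D = 6.24

In steady level flight, lift balances weight: W = mg = 22100 × 9.81 = 2.168×10^5 N.
Dynamic pressure q = 0.5 × 0.797 × 236² = 22190 Pa.
CL = 2W/(ρv²S) = 2×2.168×10^5/(0.797×236²×56.2) = 0.1738.
CD = 0.0262 + 0.0541 × 0.1738² = 0.02783.
L/D = CL/CD = 0.1738 / 0.02783 = 6.24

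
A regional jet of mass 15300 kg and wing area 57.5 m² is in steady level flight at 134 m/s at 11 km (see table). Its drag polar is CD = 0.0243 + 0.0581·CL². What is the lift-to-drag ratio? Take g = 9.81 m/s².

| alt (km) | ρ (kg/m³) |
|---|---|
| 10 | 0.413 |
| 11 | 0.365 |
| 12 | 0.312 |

At 11 km, from the table: ρ = 0.365 kg/m³.
In steady level flight, lift balances weight: W = mg = 15300 × 9.81 = 1.5009×10^5 N.
q = ½ρv² = ½ × 0.365 × 134² = 3277 Pa.
CL = 2W/(ρv²S) = 2×1.5009×10^5/(0.365×134²×57.5) = 0.7966.
CD = 0.0243 + 0.0581 × 0.7966² = 0.06117.
L/D = CL/CD = 0.7966 / 0.06117 = 13

L/D = 13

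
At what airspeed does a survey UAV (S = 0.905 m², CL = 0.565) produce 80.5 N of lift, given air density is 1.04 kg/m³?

L = ½ρv²S·CL ⇒ v = √(2L/(ρ·S·CL))
v = √(2 × 80.5 / (1.04 × 0.905 × 0.565)) = √302.8 = 17.4 m/s

v = 17.4 m/s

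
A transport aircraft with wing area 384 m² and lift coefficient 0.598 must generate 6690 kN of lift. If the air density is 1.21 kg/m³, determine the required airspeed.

L = ½ρv²S·CL ⇒ v = √(2L/(ρ·S·CL))
v = √(2 × 6.69×10^6 / (1.21 × 384 × 0.598)) = √48150 = 219 m/s

v = 219 m/s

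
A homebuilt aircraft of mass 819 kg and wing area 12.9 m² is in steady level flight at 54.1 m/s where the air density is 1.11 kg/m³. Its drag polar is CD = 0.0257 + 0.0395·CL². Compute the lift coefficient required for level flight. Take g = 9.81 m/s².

CL = 0.383

Level flight ⇒ L = W = m·g = 819 × 9.81 = 8034.4 N.
Dynamic pressure q = 0.5 × 1.11 × 54.1² = 1624 Pa.
CL = W/(q·S) = 8034.4 / (1624 × 12.9) = 0.3834.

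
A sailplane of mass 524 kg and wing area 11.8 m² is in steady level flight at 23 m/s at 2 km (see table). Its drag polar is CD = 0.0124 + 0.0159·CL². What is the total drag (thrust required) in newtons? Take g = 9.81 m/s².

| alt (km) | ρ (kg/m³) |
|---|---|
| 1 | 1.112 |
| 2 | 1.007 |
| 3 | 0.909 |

At 2 km, from the table: ρ = 1.007 kg/m³.
Level flight ⇒ L = W = m·g = 524 × 9.81 = 5140.4 N.
q = ½ρv² = ½ × 1.007 × 23² = 266.4 Pa.
CL = 2W/(ρv²S) = 2×5140.4/(1.007×23²×11.8) = 1.636.
CD = 0.0124 + 0.0159 × 1.636² = 0.05493.
D = q·S·CD = 266.4 × 11.8 × 0.05493 = 172.7 N

D = 173 N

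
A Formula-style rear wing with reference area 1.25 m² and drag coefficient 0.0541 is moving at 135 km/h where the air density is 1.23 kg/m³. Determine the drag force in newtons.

Convert speed: v = 135 km/h ÷ 3.6 = 37.5 m/s.
Dynamic pressure q = ½ρv² = ½ × 1.23 × 37.5² = 864.8 Pa.
D = q·S·CD = 864.8 × 1.25 × 0.0541 = 58.5 N

D = 58.5 N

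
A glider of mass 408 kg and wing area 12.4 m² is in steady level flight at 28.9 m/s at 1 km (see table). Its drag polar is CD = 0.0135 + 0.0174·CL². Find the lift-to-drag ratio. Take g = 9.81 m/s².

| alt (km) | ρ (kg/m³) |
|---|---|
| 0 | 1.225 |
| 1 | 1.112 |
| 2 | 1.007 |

At 1 km, from the table: ρ = 1.112 kg/m³.
Weight W = mg = 408 × 9.81 = 4002.5 N; in level flight L = W.
Dynamic pressure q = 0.5 × 1.112 × 28.9² = 464.4 Pa.
CL = W/(q·S) = 4002.5 / (464.4 × 12.4) = 0.6951.
CD = 0.0135 + 0.0174 × 0.6951² = 0.02191.
L/D = CL/CD = 0.6951 / 0.02191 = 31.7

L/D = 31.7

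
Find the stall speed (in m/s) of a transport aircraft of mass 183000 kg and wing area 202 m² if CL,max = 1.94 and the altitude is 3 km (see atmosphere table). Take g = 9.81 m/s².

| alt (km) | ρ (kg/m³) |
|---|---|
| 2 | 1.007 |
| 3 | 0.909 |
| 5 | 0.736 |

At 3 km, from the table: ρ = 0.909 kg/m³.
Stall occurs when L = W at CL,max. W = mg = 183000 × 9.81 = 1.795×10^6 N.
From L = ½ρV²S·CL,max = W: V_stall = √(2W/(ρSCL,max)) = √(2·1.795×10^6/(0.909·202·1.94))
V_stall = √10080 = 100 m/s

V_stall = 100 m/s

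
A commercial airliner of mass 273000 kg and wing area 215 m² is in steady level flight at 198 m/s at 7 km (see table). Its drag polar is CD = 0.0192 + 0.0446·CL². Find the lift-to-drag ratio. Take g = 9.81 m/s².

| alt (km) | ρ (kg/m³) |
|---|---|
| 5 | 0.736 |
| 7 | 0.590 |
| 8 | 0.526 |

At 7 km, from the table: ρ = 0.590 kg/m³.
Weight W = mg = 273000 × 9.81 = 2.6781×10^6 N; in level flight L = W.
q = ½ρv² = ½ × 0.59 × 198² = 11570 Pa.
CL = 2W/(ρv²S) = 2×2.6781×10^6/(0.59×198²×215) = 1.077.
CD = 0.0192 + 0.0446 × 1.077² = 0.07094.
L/D = CL/CD = 1.077 / 0.07094 = 15.2

L/D = 15.2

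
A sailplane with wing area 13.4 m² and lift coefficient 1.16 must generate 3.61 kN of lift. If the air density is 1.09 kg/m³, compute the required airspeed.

L = ½ρv²S·CL ⇒ v = √(2L/(ρ·S·CL))
v = √(2 × 3610 / (1.09 × 13.4 × 1.16)) = √426.1 = 20.6 m/s

v = 20.6 m/s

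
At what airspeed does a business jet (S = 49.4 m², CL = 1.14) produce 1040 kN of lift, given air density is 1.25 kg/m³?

L = ½ρv²S·CL ⇒ v = √(2L/(ρ·S·CL))
v = √(2 × 1.04×10^6 / (1.25 × 49.4 × 1.14)) = √29550 = 172 m/s

v = 172 m/s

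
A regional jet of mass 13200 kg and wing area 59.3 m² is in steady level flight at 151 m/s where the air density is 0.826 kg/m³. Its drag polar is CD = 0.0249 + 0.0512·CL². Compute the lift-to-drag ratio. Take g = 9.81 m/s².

In steady level flight, lift balances weight: W = mg = 13200 × 9.81 = 1.2949×10^5 N.
Dynamic pressure q = 0.5 × 0.826 × 151² = 9417 Pa.
CL = 2W/(ρv²S) = 2×1.2949×10^5/(0.826×151²×59.3) = 0.2319.
CD = 0.0249 + 0.0512 × 0.2319² = 0.02765.
L/D = CL/CD = 0.2319 / 0.02765 = 8.39

L/D = 8.39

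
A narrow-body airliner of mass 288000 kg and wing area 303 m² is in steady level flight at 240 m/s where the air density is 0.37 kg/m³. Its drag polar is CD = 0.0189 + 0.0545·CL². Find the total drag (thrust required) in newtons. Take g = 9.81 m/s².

Weight W = mg = 288000 × 9.81 = 2.8253×10^6 N; in level flight L = W.
q = ½ρv² = ½ × 0.37 × 240² = 10660 Pa.
CL = W/(q·S) = 2.8253×10^6 / (10660 × 303) = 0.875.
CD = 0.0189 + 0.0545 × 0.875² = 0.06063.
D = q·S·CD = 10660 × 303 × 0.06063 = 1.958×10^5 N

D = 1.96×10^5 N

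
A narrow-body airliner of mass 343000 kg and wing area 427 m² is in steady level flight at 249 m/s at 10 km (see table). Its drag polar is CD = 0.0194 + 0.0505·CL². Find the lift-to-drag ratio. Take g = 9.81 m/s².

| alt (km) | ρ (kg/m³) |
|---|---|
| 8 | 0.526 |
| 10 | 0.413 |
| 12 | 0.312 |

At 10 km, from the table: ρ = 0.413 kg/m³.
In steady level flight, lift balances weight: W = mg = 343000 × 9.81 = 3.3648×10^6 N.
q = ½ρv² = ½ × 0.413 × 249² = 12800 Pa.
CL = W/(q·S) = 3.3648×10^6 / (12800 × 427) = 0.6155.
CD = 0.0194 + 0.0505 × 0.6155² = 0.03853.
L/D = CL/CD = 0.6155 / 0.03853 = 16

L/D = 16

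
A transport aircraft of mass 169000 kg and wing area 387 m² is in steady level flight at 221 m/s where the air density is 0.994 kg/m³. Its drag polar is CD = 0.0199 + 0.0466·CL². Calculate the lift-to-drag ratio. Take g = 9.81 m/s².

In steady level flight, lift balances weight: W = mg = 169000 × 9.81 = 1.6579×10^6 N.
q = ½ρv² = ½ × 0.994 × 221² = 24270 Pa.
CL = W/(q·S) = 1.6579×10^6 / (24270 × 387) = 0.1765.
CD = 0.0199 + 0.0466 × 0.1765² = 0.02135.
L/D = CL/CD = 0.1765 / 0.02135 = 8.27

L/D = 8.27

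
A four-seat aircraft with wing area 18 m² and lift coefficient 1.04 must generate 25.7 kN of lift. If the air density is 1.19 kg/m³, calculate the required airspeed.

L = ½ρv²S·CL ⇒ v = √(2L/(ρ·S·CL))
v = √(2 × 25700 / (1.19 × 18 × 1.04)) = √2307 = 48 m/s

v = 48 m/s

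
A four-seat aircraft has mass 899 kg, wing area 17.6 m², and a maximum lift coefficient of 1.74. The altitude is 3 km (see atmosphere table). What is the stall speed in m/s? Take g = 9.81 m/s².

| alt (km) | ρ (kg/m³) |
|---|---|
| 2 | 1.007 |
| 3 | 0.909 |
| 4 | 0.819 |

At 3 km, from the table: ρ = 0.909 kg/m³.
At stall, lift equals weight: L = W = m·g = 899 × 9.81 = 8819 N.
V_stall = √(2W/(ρ·S·CL,max)) = √(2 × 8819 / (0.909 × 17.6 × 1.74))
V_stall = √633.6 = 25.2 m/s

V_stall = 25.2 m/s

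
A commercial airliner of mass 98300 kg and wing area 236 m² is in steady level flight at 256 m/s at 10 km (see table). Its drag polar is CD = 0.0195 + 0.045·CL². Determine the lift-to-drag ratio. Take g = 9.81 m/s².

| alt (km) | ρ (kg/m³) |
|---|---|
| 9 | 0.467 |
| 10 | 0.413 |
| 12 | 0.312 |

L/D = 12.8

At 10 km, from the table: ρ = 0.413 kg/m³.
Level flight ⇒ L = W = m·g = 98300 × 9.81 = 9.6432×10^5 N.
Dynamic pressure q = 0.5 × 0.413 × 256² = 13530 Pa.
CL = W/(q·S) = 9.6432×10^5 / (13530 × 236) = 0.3019.
CD = 0.0195 + 0.045 × 0.3019² = 0.0236.
L/D = CL/CD = 0.3019 / 0.0236 = 12.8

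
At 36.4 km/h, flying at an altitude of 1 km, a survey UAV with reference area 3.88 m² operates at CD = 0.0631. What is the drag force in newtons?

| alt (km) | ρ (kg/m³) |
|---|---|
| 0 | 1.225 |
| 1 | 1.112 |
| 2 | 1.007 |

At 1 km, from the table: ρ = 1.112 kg/m³.
Convert speed: v = 36.4 km/h ÷ 3.6 = 10.11 m/s.
Dynamic pressure q = ½ρv² = ½ × 1.112 × 10.11² = 56.84 Pa.
D = q·S·CD = 56.84 × 3.88 × 0.0631 = 13.9 N

D = 13.9 N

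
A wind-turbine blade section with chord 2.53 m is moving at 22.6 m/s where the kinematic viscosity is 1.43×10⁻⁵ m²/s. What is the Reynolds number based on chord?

Re = v·c/ν = 22.6 × 2.53 / (1.43×10⁻⁵) = 4×10^6

Re = 4×10^6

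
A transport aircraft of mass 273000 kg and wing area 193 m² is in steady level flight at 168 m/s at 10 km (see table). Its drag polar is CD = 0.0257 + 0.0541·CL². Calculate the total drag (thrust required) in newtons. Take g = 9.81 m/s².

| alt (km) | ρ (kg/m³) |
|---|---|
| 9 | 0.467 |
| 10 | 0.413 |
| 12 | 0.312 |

At 10 km, from the table: ρ = 0.413 kg/m³.
In steady level flight, lift balances weight: W = mg = 273000 × 9.81 = 2.6781×10^6 N.
Dynamic pressure q = 0.5 × 0.413 × 168² = 5828 Pa.
CL = 2W/(ρv²S) = 2×2.6781×10^6/(0.413×168²×193) = 2.381.
CD = 0.0257 + 0.0541 × 2.381² = 0.3324.
D = q·S·CD = 5828 × 193 × 0.3324 = 3.739×10^5 N

D = 3.74×10^5 N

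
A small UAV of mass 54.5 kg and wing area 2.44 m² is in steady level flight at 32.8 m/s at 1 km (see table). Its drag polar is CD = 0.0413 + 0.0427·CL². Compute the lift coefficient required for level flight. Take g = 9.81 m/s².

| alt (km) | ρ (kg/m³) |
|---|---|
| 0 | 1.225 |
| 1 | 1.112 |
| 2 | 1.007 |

CL = 0.366

At 1 km, from the table: ρ = 1.112 kg/m³.
In steady level flight, lift balances weight: W = mg = 54.5 × 9.81 = 534.64 N.
q = ½ρv² = ½ × 1.112 × 32.8² = 598.2 Pa.
CL = W/(q·S) = 534.64 / (598.2 × 2.44) = 0.3663.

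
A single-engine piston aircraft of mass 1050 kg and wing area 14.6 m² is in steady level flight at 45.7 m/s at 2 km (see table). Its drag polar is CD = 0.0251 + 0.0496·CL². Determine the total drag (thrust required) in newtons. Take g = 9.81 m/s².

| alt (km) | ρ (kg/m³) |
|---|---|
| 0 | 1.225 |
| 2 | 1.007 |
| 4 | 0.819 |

At 2 km, from the table: ρ = 1.007 kg/m³.
In steady level flight, lift balances weight: W = mg = 1050 × 9.81 = 10300 N.
q = ½ρv² = ½ × 1.007 × 45.7² = 1052 Pa.
Required CL = L/(qS) = 10300/(1052·14.6) = 0.6709.
CD = 0.0251 + 0.0496 × 0.6709² = 0.04743.
D = q·S·CD = 1052 × 14.6 × 0.04743 = 728.1 N

D = 728 N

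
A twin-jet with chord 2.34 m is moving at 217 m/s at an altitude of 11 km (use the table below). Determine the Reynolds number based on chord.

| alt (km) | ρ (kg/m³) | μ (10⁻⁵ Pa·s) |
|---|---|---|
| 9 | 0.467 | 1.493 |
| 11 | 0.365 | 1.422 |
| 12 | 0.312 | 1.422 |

Re = 1.3×10^7

At 11 km, from the table: ρ = 0.365 kg/m³, μ = 1.422×10⁻⁵ Pa·s.
Re = ρ·v·c/μ = 0.365 × 217 × 2.34 / (1.422×10⁻⁵) = 1.3×10^7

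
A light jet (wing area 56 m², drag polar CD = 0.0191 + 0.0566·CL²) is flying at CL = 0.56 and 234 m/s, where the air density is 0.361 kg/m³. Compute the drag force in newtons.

CD = 0.0191 + 0.0566 × 0.56² = 0.03685
D = ½ρv²S·CD = ½ × 0.361 × 234² × 56 × 0.03685 = 20400 N

D = 20400 N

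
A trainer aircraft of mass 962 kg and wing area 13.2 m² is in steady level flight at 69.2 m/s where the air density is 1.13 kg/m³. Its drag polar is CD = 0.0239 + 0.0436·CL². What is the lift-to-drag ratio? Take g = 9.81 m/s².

L/D = 9.81

In steady level flight, lift balances weight: W = mg = 962 × 9.81 = 9437.2 N.
Dynamic pressure q = 0.5 × 1.13 × 69.2² = 2706 Pa.
Required CL = L/(qS) = 9437.2/(2706·13.2) = 0.2642.
CD = 0.0239 + 0.0436 × 0.2642² = 0.02694.
L/D = CL/CD = 0.2642 / 0.02694 = 9.81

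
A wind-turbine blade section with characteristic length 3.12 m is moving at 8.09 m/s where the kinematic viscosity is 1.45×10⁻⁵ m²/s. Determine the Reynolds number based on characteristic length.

Re = v·c/ν = 8.09 × 3.12 / (1.45×10⁻⁵) = 1.74×10^6

Re = 1.74×10^6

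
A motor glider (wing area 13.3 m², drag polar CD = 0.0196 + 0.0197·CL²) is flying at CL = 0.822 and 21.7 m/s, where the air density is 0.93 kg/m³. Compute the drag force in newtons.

CD = 0.0196 + 0.0197 × 0.822² = 0.03291
D = ½ρv²S·CD = ½ × 0.93 × 21.7² × 13.3 × 0.03291 = 95.8 N

D = 95.8 N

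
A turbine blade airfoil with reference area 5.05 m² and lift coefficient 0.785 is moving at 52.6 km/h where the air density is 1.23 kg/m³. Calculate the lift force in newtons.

L = 520 N

Convert speed: v = 52.6 km/h ÷ 3.6 = 14.61 m/s.
L = ½ρv²S·CL = ½ × 1.23 × 14.61² × 5.05 × 0.785 = 520 N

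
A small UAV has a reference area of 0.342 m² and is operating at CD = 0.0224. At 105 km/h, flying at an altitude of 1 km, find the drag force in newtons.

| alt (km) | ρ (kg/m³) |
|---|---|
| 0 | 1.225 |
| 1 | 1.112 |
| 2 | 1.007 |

At 1 km, from the table: ρ = 1.112 kg/m³.
Convert speed: v = 105 km/h ÷ 3.6 = 29.17 m/s.
D = ½ρv²S·CD = ½ × 1.112 × 29.17² × 0.342 × 0.0224 = 3.62 N

D = 3.62 N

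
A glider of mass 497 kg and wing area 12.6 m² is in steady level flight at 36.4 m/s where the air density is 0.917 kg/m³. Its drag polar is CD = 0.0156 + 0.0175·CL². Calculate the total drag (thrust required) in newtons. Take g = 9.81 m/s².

In steady level flight, lift balances weight: W = mg = 497 × 9.81 = 4875.6 N.
Dynamic pressure q = 0.5 × 0.917 × 36.4² = 607.5 Pa.
CL = W/(q·S) = 4875.6 / (607.5 × 12.6) = 0.637.
CD = 0.0156 + 0.0175 × 0.637² = 0.0227.
D = q·S·CD = 607.5 × 12.6 × 0.0227 = 173.8 N

D = 174 N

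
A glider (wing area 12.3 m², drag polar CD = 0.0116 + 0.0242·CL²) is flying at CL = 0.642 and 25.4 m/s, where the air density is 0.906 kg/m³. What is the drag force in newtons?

CD = 0.0116 + 0.0242 × 0.642² = 0.02157
D = ½ρv²S·CD = ½ × 0.906 × 25.4² × 12.3 × 0.02157 = 77.6 N

D = 77.6 N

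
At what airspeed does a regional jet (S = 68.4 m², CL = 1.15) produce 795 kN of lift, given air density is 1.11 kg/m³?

L = ½ρv²S·CL ⇒ v = √(2L/(ρ·S·CL))
v = √(2 × 7.95×10^5 / (1.11 × 68.4 × 1.15)) = √18210 = 135 m/s

v = 135 m/s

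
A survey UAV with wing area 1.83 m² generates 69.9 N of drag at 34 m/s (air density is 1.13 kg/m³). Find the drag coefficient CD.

CD = 0.0585

From D = ½ρv²S·CD, rearranging gives CD = 2D/(ρv²S).
CD = 2 × 69.9 / (1.13 × 34² × 1.83) = 0.0585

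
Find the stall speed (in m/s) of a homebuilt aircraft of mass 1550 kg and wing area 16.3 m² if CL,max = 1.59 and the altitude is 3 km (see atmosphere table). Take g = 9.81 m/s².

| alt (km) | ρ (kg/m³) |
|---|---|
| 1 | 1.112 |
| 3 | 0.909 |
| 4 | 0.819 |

At 3 km, from the table: ρ = 0.909 kg/m³.
At stall, lift equals weight: L = W = m·g = 1550 × 9.81 = 15210 N.
From L = ½ρV²S·CL,max = W: V_stall = √(2W/(ρSCL,max)) = √(2·15210/(0.909·16.3·1.59))
V_stall = √1291 = 35.9 m/s

V_stall = 35.9 m/s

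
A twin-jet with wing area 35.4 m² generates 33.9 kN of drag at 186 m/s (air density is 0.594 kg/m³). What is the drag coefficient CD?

From D = ½ρv²S·CD, rearranging gives CD = 2D/(ρv²S).
CD = 2 × 33900 / (0.594 × 186² × 35.4) = 0.0932

CD = 0.0932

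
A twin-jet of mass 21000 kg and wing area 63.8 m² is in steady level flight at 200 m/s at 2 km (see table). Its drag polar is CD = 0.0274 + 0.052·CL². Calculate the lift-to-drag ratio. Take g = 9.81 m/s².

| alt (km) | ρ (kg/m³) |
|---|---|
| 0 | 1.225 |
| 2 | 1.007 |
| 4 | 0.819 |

At 2 km, from the table: ρ = 1.007 kg/m³.
Weight W = mg = 21000 × 9.81 = 2.0601×10^5 N; in level flight L = W.
Dynamic pressure q = 0.5 × 1.007 × 200² = 20140 Pa.
Required CL = L/(qS) = 2.0601×10^5/(20140·63.8) = 0.1603.
CD = 0.0274 + 0.052 × 0.1603² = 0.02874.
L/D = CL/CD = 0.1603 / 0.02874 = 5.58

L/D = 5.58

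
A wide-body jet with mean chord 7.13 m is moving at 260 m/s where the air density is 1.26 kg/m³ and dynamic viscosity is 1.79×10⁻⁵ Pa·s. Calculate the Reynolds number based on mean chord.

Re = ρ·v·c/μ = 1.26 × 260 × 7.13 / (1.79×10⁻⁵) = 1.3×10^8

Re = 1.3×10^8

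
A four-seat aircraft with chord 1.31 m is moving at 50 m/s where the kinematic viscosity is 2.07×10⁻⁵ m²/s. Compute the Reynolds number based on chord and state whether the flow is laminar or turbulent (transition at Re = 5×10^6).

Re = 3.16×10^6 (laminar)

Re = v·c/ν = 50 × 1.31 / (2.07×10⁻⁵) = 3.16×10^6
Since 3.16×10^6 < 5×10^6, the flow is laminar.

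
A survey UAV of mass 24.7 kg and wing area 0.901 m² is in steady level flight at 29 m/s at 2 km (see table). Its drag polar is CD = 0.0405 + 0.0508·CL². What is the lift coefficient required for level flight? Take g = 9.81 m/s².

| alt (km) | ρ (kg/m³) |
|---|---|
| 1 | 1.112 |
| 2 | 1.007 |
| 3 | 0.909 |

At 2 km, from the table: ρ = 1.007 kg/m³.
In steady level flight, lift balances weight: W = mg = 24.7 × 9.81 = 242.31 N.
Dynamic pressure q = 0.5 × 1.007 × 29² = 423.4 Pa.
CL = 2W/(ρv²S) = 2×242.31/(1.007×29²×0.901) = 0.6351.

CL = 0.635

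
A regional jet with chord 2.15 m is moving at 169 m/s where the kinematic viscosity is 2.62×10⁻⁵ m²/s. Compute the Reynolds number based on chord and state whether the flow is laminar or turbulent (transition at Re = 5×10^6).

Re = v·c/ν = 169 × 2.15 / (2.62×10⁻⁵) = 1.39×10^7
Since 1.39×10^7 > 5×10^6, the flow is turbulent.

Re = 1.39×10^7 (turbulent)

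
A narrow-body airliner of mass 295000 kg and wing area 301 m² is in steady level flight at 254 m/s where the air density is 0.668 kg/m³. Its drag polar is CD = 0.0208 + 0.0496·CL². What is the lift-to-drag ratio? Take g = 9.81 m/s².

L/D = 14.5

Weight W = mg = 295000 × 9.81 = 2.894×10^6 N; in level flight L = W.
q = ½ρv² = ½ × 0.668 × 254² = 21550 Pa.
CL = 2W/(ρv²S) = 2×2.894×10^6/(0.668×254²×301) = 0.4462.
CD = 0.0208 + 0.0496 × 0.4462² = 0.03067.
L/D = CL/CD = 0.4462 / 0.03067 = 14.5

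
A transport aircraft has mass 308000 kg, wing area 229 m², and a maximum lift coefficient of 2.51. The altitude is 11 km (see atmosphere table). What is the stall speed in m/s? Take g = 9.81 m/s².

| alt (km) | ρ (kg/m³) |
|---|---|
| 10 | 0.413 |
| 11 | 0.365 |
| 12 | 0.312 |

V_stall = 170 m/s

At 11 km, from the table: ρ = 0.365 kg/m³.
Stall occurs when L = W at CL,max. W = mg = 308000 × 9.81 = 3.021×10^6 N.
From L = ½ρV²S·CL,max = W: V_stall = √(2W/(ρSCL,max)) = √(2·3.021×10^6/(0.365·229·2.51))
V_stall = √28800 = 170 m/s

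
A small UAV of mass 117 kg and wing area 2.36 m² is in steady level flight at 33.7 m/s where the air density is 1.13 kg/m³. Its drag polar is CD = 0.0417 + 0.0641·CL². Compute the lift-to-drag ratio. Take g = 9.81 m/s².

In steady level flight, lift balances weight: W = mg = 117 × 9.81 = 1147.8 N.
q = ½ρv² = ½ × 1.13 × 33.7² = 641.7 Pa.
Required CL = L/(qS) = 1147.8/(641.7·2.36) = 0.7579.
CD = 0.0417 + 0.0641 × 0.7579² = 0.07852.
L/D = CL/CD = 0.7579 / 0.07852 = 9.65

L/D = 9.65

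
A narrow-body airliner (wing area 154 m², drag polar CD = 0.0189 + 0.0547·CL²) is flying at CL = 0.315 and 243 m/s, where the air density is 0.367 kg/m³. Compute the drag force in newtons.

CD = 0.0189 + 0.0547 × 0.315² = 0.02433
D = ½ρv²S·CD = ½ × 0.367 × 243² × 154 × 0.02433 = 40600 N

D = 40600 N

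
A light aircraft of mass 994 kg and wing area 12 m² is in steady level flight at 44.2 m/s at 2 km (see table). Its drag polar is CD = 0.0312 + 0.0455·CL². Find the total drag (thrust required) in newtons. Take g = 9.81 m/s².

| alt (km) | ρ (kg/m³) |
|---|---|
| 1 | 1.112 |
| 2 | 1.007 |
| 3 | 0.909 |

D = 735 N

At 2 km, from the table: ρ = 1.007 kg/m³.
Weight W = mg = 994 × 9.81 = 9751.1 N; in level flight L = W.
q = ½ρv² = ½ × 1.007 × 44.2² = 983.7 Pa.
CL = 2W/(ρv²S) = 2×9751.1/(1.007×44.2²×12) = 0.8261.
CD = 0.0312 + 0.0455 × 0.8261² = 0.06225.
D = q·S·CD = 983.7 × 12 × 0.06225 = 734.8 N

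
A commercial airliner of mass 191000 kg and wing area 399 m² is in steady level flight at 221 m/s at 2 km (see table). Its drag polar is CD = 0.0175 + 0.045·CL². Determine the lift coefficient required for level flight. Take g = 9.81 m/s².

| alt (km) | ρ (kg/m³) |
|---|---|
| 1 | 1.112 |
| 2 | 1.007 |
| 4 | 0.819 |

CL = 0.191

At 2 km, from the table: ρ = 1.007 kg/m³.
Level flight ⇒ L = W = m·g = 191000 × 9.81 = 1.8737×10^6 N.
Dynamic pressure q = 0.5 × 1.007 × 221² = 24590 Pa.
Required CL = L/(qS) = 1.8737×10^6/(24590·399) = 0.191.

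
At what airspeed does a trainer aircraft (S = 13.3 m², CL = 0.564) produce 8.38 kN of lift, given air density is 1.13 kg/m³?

v = 44.5 m/s

L = ½ρv²S·CL ⇒ v = √(2L/(ρ·S·CL))
v = √(2 × 8380 / (1.13 × 13.3 × 0.564)) = √1977 = 44.5 m/s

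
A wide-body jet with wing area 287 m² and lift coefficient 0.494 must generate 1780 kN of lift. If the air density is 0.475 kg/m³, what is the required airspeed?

v = 230 m/s

L = ½ρv²S·CL ⇒ v = √(2L/(ρ·S·CL))
v = √(2 × 1.78×10^6 / (0.475 × 287 × 0.494)) = √52860 = 230 m/s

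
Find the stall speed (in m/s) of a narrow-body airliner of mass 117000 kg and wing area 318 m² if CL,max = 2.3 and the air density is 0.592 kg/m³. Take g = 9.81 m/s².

V_stall = 72.8 m/s

At stall, lift equals weight: L = W = m·g = 117000 × 9.81 = 1.148×10^6 N.
From L = ½ρV²S·CL,max = W: V_stall = √(2W/(ρSCL,max)) = √(2·1.148×10^6/(0.592·318·2.3))
V_stall = √5302 = 72.8 m/s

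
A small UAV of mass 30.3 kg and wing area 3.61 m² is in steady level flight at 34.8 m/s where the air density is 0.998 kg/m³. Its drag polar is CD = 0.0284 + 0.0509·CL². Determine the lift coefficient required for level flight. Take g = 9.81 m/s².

CL = 0.136

Weight W = mg = 30.3 × 9.81 = 297.24 N; in level flight L = W.
q = ½ρv² = ½ × 0.998 × 34.8² = 604.3 Pa.
CL = 2W/(ρv²S) = 2×297.24/(0.998×34.8²×3.61) = 0.1363.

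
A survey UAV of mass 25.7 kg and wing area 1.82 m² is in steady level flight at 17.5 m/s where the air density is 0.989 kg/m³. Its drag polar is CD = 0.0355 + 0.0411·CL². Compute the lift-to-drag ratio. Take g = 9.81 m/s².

Level flight ⇒ L = W = m·g = 25.7 × 9.81 = 252.12 N.
Dynamic pressure q = 0.5 × 0.989 × 17.5² = 151.4 Pa.
Required CL = L/(qS) = 252.12/(151.4·1.82) = 0.9147.
CD = 0.0355 + 0.0411 × 0.9147² = 0.06989.
L/D = CL/CD = 0.9147 / 0.06989 = 13.1

L/D = 13.1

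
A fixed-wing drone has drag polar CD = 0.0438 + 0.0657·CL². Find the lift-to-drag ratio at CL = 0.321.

L/D = 6.35

CD = 0.0438 + 0.0657 × 0.321² = 0.05057
L/D = CL/CD = 0.321 / 0.05057 = 6.35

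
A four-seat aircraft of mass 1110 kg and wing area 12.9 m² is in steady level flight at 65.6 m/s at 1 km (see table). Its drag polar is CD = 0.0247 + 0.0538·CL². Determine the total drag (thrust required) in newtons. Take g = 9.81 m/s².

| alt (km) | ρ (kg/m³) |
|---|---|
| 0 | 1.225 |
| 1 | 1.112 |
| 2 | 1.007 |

At 1 km, from the table: ρ = 1.112 kg/m³.
In steady level flight, lift balances weight: W = mg = 1110 × 9.81 = 10889 N.
q = ½ρv² = ½ × 1.112 × 65.6² = 2393 Pa.
Required CL = L/(qS) = 10889/(2393·12.9) = 0.3528.
CD = 0.0247 + 0.0538 × 0.3528² = 0.0314.
D = q·S·CD = 2393 × 12.9 × 0.0314 = 969.1 N

D = 969 N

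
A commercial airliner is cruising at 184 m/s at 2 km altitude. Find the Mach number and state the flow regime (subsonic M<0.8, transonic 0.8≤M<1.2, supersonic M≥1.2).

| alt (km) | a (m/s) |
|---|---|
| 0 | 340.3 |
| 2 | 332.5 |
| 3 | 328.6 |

At 2 km, from the table: a = 332.5 m/s.
M = v/a = 184 / 332.5 = 0.553
M = 0.553 → subsonic.

M = 0.553 (subsonic)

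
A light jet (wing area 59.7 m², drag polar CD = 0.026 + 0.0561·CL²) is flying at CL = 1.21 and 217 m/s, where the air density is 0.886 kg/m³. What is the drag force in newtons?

CD = 0.026 + 0.0561 × 1.21² = 0.1081
D = ½ρv²S·CD = ½ × 0.886 × 217² × 59.7 × 0.1081 = 1.35×10^5 N

D = 1.35×10^5 N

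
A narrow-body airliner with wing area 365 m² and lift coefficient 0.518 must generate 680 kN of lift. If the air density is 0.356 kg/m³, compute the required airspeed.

v = 142 m/s

L = ½ρv²S·CL ⇒ v = √(2L/(ρ·S·CL))
v = √(2 × 6.8×10^5 / (0.356 × 365 × 0.518)) = √20210 = 142 m/s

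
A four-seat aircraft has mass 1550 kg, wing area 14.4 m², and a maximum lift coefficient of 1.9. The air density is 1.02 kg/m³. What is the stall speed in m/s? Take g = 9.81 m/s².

V_stall = 33 m/s

Stall occurs when L = W at CL,max. W = mg = 1550 × 9.81 = 15210 N.
V_stall = √(2W/(ρ·S·CL,max)) = √(2 × 15210 / (1.02 × 14.4 × 1.9))
V_stall = √1090 = 33 m/s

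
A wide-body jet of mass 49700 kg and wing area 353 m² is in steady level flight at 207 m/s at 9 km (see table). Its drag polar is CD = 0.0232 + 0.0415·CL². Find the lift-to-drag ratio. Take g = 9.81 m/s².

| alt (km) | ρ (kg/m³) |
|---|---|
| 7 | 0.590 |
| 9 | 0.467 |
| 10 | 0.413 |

L/D = 5.75

At 9 km, from the table: ρ = 0.467 kg/m³.
Level flight ⇒ L = W = m·g = 49700 × 9.81 = 4.8756×10^5 N.
q = ½ρv² = ½ × 0.467 × 207² = 10010 Pa.
CL = 2W/(ρv²S) = 2×4.8756×10^5/(0.467×207²×353) = 0.138.
CD = 0.0232 + 0.0415 × 0.138² = 0.02399.
L/D = CL/CD = 0.138 / 0.02399 = 5.75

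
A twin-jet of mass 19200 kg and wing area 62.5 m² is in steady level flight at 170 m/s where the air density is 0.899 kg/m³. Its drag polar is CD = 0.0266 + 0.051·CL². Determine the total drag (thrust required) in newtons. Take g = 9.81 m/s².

In steady level flight, lift balances weight: W = mg = 19200 × 9.81 = 1.8835×10^5 N.
q = ½ρv² = ½ × 0.899 × 170² = 12990 Pa.
CL = 2W/(ρv²S) = 2×1.8835×10^5/(0.899×170²×62.5) = 0.232.
CD = 0.0266 + 0.051 × 0.232² = 0.02934.
D = q·S·CD = 12990 × 62.5 × 0.02934 = 23830 N

D = 23800 N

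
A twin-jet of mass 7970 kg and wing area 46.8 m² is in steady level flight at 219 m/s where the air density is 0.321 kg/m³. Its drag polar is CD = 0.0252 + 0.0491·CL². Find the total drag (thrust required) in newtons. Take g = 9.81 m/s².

D = 9910 N

Level flight ⇒ L = W = m·g = 7970 × 9.81 = 78186 N.
q = ½ρv² = ½ × 0.321 × 219² = 7698 Pa.
Required CL = L/(qS) = 78186/(7698·46.8) = 0.217.
CD = 0.0252 + 0.0491 × 0.217² = 0.02751.
D = q·S·CD = 7698 × 46.8 × 0.02751 = 9912 N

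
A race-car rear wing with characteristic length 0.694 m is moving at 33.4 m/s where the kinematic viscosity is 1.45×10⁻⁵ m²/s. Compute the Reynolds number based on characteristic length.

Re = v·c/ν = 33.4 × 0.694 / (1.45×10⁻⁵) = 1.6×10^6

Re = 1.6×10^6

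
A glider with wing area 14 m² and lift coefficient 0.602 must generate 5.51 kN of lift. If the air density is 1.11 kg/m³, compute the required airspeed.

v = 34.3 m/s

L = ½ρv²S·CL ⇒ v = √(2L/(ρ·S·CL))
v = √(2 × 5510 / (1.11 × 14 × 0.602)) = √1178 = 34.3 m/s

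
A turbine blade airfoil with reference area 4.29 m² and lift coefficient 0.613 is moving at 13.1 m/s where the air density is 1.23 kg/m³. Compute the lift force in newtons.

L = 278 N

L = ½ρv²S·CL = ½ × 1.23 × 13.1² × 4.29 × 0.613 = 278 N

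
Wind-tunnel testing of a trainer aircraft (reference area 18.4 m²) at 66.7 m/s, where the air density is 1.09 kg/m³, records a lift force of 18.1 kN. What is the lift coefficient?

CL = 0.406

From L = ½ρv²S·CL, rearranging gives CL = 2L/(ρv²S).
CL = 2 × 18100 / (1.09 × 66.7² × 18.4) = 0.406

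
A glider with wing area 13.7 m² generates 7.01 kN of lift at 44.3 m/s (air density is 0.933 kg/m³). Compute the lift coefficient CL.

From L = ½ρv²S·CL, rearranging gives CL = 2L/(ρv²S).
CL = 2 × 7010 / (0.933 × 44.3² × 13.7) = 0.559

CL = 0.559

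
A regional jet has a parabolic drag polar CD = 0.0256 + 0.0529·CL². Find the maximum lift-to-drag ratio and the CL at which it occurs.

(L/D)max = 13.6, at CL = 0.696

For CD = CD0 + K·CL², (L/D)max occurs at CL* = √(CD0/K) and equals 1/(2√(K·CD0)).
(L/D)max = 1/(2√(0.0529 × 0.0256)) = 1/(2 × 0.0368) = 13.6
CL* = √(0.0256/0.0529) = 0.696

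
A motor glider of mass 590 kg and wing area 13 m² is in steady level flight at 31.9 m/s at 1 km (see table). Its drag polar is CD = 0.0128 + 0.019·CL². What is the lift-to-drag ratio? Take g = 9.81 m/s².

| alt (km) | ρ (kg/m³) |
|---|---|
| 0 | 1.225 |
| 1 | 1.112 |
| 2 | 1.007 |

L/D = 32

At 1 km, from the table: ρ = 1.112 kg/m³.
Weight W = mg = 590 × 9.81 = 5787.9 N; in level flight L = W.
q = ½ρv² = ½ × 1.112 × 31.9² = 565.8 Pa.
Required CL = L/(qS) = 5787.9/(565.8·13) = 0.7869.
CD = 0.0128 + 0.019 × 0.7869² = 0.02457.
L/D = CL/CD = 0.7869 / 0.02457 = 32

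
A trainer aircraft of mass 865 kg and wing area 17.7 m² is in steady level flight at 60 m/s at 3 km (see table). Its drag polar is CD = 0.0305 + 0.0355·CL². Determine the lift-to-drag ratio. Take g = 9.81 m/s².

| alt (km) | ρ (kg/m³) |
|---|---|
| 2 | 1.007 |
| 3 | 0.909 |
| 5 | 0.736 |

L/D = 8.73

At 3 km, from the table: ρ = 0.909 kg/m³.
Weight W = mg = 865 × 9.81 = 8485.6 N; in level flight L = W.
q = ½ρv² = ½ × 0.909 × 60² = 1636 Pa.
CL = W/(q·S) = 8485.6 / (1636 × 17.7) = 0.293.
CD = 0.0305 + 0.0355 × 0.293² = 0.03355.
L/D = CL/CD = 0.293 / 0.03355 = 8.73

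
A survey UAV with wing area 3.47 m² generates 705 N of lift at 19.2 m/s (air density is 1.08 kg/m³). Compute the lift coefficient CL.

CL = 1.02

From L = ½ρv²S·CL, rearranging gives CL = 2L/(ρv²S).
CL = 2 × 705 / (1.08 × 19.2² × 3.47) = 1.02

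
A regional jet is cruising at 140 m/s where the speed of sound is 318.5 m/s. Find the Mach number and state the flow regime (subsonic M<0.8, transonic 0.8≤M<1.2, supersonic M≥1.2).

M = v/a = 140 / 318.5 = 0.44
M = 0.44 → subsonic.

M = 0.44 (subsonic)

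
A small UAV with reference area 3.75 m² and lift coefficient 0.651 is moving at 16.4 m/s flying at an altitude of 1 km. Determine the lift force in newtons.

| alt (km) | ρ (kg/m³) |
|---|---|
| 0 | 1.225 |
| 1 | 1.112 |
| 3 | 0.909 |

L = 365 N

At 1 km, from the table: ρ = 1.112 kg/m³.
Dynamic pressure q = ½ρv² = ½ × 1.112 × 16.4² = 149.5 Pa.
L = q·S·CL = 149.5 × 3.75 × 0.651 = 365 N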